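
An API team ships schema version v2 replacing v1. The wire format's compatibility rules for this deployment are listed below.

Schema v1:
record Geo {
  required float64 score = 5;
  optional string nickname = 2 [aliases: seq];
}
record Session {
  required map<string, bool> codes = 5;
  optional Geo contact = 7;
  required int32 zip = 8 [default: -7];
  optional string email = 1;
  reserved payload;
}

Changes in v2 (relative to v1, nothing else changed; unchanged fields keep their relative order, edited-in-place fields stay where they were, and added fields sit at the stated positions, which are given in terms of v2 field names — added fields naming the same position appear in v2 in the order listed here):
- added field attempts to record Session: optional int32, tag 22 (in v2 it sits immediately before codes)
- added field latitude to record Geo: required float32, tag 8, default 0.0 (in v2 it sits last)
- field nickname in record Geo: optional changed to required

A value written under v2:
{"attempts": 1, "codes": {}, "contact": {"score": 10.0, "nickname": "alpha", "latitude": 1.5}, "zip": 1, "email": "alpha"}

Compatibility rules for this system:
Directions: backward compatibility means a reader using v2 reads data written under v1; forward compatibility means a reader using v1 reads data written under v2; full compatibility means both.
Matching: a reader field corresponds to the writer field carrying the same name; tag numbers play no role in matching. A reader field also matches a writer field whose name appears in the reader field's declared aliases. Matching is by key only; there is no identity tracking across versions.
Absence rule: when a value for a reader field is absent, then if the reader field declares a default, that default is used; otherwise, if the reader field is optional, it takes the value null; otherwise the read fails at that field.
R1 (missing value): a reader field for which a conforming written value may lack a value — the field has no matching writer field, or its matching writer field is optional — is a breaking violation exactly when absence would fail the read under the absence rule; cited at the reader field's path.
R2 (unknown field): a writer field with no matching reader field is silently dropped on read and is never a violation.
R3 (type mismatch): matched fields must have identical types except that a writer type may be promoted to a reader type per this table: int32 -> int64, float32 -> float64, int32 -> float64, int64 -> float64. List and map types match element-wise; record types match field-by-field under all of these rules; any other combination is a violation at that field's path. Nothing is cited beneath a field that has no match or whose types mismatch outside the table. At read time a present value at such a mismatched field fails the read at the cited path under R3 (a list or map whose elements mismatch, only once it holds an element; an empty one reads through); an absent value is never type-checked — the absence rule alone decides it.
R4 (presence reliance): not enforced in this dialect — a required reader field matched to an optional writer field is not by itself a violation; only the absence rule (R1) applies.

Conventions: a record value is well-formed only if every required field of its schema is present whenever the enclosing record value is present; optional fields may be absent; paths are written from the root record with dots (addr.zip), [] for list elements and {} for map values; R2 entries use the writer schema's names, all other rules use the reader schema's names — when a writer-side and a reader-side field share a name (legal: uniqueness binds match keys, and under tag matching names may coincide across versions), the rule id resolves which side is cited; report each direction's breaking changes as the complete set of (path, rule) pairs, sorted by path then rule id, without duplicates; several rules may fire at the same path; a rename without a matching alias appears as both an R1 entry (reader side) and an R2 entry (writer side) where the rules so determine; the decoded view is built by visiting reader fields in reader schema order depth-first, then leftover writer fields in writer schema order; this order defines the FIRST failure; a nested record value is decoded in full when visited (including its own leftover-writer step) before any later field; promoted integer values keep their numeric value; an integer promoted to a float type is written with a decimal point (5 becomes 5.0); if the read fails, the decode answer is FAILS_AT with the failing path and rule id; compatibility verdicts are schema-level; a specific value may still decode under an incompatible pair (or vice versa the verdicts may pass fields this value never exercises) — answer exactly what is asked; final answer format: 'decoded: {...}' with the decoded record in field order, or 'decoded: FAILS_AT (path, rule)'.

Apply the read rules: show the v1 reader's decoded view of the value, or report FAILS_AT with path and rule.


the writer's type comes first in each Session pair
decoding the Session value with the v1 reader:
  codes := {}
  contact.score := 10.0
  contact.nickname := "alpha"
  writer contact.latitude: no reader field; dropped
  zip := 1
  email := "alpha"
  writer attempts: no reader field; dropped
  => decoded: {"codes": {}, "contact": {"score": 10.0, "nickname": "alpha"}, "zip": 1, "email": "alpha"}
checking off the Session differences that do not matter here:
  added field latitude to record Geo: required float32, tag 8, default 0.0 (in v2 it sits last) -> triggers nothing under the printed rules; the Session answer is the same either way
  added field attempts to record Session: optional int32, tag 22 (in v2 it sits immediately before codes) -> triggers nothing under the printed rules; the Session answer is the same either way
  field nickname in record Geo: optional changed to required -> shifts the Session verdicts, not this decode

decoded: {"codes": {}, "contact": {"score": 10.0, "nickname": "alpha"}, "zip": 1, "email": "alpha"}


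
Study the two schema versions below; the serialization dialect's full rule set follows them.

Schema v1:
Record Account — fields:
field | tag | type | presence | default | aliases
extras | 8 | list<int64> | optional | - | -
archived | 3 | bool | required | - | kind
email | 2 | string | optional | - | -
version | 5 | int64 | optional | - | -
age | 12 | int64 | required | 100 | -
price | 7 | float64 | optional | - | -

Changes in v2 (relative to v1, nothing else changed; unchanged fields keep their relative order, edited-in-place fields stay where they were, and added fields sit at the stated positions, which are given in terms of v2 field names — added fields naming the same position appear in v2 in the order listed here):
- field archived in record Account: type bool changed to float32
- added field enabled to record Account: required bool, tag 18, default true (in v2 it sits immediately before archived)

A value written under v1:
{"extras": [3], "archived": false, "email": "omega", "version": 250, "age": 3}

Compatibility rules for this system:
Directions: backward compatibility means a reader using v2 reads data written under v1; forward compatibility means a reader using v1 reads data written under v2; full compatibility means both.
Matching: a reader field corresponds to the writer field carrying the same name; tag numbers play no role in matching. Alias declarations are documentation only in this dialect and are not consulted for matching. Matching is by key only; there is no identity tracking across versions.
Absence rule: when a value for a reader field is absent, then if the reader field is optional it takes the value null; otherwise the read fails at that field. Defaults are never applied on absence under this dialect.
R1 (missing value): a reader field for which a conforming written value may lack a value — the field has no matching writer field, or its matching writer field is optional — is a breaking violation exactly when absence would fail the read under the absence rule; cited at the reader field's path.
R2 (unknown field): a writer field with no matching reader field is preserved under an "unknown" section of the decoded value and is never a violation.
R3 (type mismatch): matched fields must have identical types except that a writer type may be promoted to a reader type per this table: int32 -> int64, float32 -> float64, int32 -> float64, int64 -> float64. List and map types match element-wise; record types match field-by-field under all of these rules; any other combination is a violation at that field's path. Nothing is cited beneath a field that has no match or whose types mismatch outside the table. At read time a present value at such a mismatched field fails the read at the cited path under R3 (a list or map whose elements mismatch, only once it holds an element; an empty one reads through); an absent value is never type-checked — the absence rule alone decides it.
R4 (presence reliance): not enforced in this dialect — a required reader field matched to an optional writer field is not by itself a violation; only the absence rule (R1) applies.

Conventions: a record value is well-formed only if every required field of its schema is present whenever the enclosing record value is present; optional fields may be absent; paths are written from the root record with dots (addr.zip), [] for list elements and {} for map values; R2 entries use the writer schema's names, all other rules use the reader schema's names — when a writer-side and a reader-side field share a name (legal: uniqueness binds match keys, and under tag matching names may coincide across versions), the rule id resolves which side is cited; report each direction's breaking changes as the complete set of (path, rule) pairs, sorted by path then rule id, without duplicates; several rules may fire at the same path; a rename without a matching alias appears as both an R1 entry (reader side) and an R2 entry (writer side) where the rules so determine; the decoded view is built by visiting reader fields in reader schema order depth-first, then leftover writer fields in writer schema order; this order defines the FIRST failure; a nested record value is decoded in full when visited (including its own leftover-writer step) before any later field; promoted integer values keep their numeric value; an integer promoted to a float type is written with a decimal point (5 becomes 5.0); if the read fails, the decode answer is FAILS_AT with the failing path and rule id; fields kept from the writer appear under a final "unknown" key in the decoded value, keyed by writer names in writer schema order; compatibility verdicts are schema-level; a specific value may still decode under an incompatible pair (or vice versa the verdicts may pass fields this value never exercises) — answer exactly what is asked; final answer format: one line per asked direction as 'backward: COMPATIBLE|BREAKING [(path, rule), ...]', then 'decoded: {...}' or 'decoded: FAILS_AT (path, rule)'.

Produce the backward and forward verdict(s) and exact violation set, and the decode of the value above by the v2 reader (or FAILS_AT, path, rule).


backward: BREAKING [(archived, R3), (enabled, R1)]; forward: BREAKING [(archived, R3)]; decoded: FAILS_AT (enabled, R1)

in Account below, arrows point writer -> reader
checking backward for Account: reader v2 against writer v1:
  writer optional, list<int64> -> list<int64>: reader extras maps from writer extras
  enabled has no writer counterpart
  writer required, bool -> float32: reader archived maps from writer archived
  writer optional, string -> string: reader email maps from writer email
  writer optional, int64 -> int64: reader version maps from writer version
  writer required, int64 -> int64: reader age maps from writer age
  writer optional, float64 -> float64: reader price maps from writer price
  violation R3 at archived
  violation R1 at enabled
  => 2 violation(s): backward is BREAKING for Account
checking forward for Account: reader v1 against writer v2:
  writer optional, list<int64> -> list<int64>: reader extras maps from writer extras
  writer required, float32 -> bool: reader archived maps from writer archived
  writer optional, string -> string: reader email maps from writer email
  writer optional, int64 -> int64: reader version maps from writer version
  writer required, int64 -> int64: reader age maps from writer age
  writer optional, float64 -> float64: reader price maps from writer price
  leftover writer field: enabled
  violation R3 at archived
  => 1 violation(s): forward is BREAKING for Account
decode (reader v2):
  extras := [3]
  read fails at enabled under R1 (no fill)
  => FAILS_AT (enabled, R1)


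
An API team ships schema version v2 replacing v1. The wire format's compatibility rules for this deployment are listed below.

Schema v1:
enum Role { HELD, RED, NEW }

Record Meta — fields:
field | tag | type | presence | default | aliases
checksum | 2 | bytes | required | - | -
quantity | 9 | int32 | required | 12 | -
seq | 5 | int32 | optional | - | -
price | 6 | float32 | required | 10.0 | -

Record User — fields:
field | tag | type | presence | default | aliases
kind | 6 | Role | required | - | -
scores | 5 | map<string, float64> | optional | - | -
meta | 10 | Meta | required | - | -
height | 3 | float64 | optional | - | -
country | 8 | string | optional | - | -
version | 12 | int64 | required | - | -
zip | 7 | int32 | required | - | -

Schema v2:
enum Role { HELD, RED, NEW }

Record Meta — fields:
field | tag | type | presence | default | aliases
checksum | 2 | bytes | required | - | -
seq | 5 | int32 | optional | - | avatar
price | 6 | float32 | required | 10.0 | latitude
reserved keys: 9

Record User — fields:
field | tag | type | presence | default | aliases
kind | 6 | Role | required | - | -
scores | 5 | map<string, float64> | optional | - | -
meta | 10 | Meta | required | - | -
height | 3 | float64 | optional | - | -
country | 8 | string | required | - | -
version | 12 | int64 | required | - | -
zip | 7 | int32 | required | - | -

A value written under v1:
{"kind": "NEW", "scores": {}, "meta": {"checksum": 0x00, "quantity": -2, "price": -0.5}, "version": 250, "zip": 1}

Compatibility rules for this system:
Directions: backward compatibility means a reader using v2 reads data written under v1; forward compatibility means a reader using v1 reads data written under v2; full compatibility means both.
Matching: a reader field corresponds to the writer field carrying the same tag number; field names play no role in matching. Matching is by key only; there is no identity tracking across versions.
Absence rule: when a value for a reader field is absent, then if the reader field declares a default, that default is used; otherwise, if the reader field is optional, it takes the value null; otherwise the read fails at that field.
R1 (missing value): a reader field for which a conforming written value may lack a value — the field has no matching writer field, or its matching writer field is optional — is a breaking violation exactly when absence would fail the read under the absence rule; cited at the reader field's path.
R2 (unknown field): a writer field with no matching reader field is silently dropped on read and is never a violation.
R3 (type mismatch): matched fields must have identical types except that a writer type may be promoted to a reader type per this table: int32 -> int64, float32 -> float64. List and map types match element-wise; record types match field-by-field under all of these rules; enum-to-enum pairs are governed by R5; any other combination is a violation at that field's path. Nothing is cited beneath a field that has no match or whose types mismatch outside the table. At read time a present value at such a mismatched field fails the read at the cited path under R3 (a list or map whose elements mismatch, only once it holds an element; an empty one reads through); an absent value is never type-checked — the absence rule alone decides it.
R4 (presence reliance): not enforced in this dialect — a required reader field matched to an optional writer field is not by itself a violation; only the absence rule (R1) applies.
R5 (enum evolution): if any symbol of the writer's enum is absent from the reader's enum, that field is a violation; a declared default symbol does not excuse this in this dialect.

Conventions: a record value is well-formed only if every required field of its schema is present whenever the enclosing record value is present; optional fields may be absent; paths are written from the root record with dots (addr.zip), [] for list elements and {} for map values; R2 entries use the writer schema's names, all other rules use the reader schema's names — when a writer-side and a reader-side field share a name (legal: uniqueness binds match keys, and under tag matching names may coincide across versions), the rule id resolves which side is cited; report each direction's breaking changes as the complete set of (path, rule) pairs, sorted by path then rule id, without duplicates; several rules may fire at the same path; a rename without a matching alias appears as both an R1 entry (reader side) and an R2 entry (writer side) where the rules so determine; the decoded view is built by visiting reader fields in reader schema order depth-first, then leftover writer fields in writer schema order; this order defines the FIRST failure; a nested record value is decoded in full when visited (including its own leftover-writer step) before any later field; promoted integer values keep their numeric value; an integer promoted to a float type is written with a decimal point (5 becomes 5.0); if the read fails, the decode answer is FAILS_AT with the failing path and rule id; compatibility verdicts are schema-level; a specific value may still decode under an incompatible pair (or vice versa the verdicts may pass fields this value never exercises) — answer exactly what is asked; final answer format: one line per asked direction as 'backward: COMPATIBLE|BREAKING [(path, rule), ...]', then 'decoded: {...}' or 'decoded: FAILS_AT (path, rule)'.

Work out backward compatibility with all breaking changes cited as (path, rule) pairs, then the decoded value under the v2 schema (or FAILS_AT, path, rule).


backward: BREAKING [(country, R1)]; decoded: FAILS_AT (country, R1)

each type pair in User: writer, then reader
backward on User — v2 reading data written by v1:
  kind <- kind (Role -> Role, writer required)
  scores <- scores (map<string, float64> -> map<string, float64>, writer optional)
  meta <- meta (Meta -> Meta, writer required)
  height <- height (float64 -> float64, writer optional)
  country <- country (string -> string, writer optional)
  version <- version (int64 -> int64, writer required)
  zip <- zip (int32 -> int32, writer required)
  meta.checksum <- meta.checksum (bytes -> bytes, writer required)
  meta.seq <- meta.seq (int32 -> int32, writer optional)
  meta.price <- meta.price (float32 -> float32, writer required)
  leftover writer field: meta.quantity
  violation R1 at country
  => backward: BREAKING (1)
decode walk for User under reader schema v2:
  kind := "NEW"
  scores := {}
  meta.checksum := 0x00
  meta.seq := null (absent, optional -> null)
  meta.price := -0.5
  writer meta.quantity: unknown -> dropped
  height := null (absent, optional -> null)
  read fails at country under R1 (no fill)
  => FAILS_AT (country, R1)
the other User changes do not affect what is asked:
  removed field quantity from record Meta (its key 9 joins the reserved list) -> fires no rule on User, leaving the asked answer as it is


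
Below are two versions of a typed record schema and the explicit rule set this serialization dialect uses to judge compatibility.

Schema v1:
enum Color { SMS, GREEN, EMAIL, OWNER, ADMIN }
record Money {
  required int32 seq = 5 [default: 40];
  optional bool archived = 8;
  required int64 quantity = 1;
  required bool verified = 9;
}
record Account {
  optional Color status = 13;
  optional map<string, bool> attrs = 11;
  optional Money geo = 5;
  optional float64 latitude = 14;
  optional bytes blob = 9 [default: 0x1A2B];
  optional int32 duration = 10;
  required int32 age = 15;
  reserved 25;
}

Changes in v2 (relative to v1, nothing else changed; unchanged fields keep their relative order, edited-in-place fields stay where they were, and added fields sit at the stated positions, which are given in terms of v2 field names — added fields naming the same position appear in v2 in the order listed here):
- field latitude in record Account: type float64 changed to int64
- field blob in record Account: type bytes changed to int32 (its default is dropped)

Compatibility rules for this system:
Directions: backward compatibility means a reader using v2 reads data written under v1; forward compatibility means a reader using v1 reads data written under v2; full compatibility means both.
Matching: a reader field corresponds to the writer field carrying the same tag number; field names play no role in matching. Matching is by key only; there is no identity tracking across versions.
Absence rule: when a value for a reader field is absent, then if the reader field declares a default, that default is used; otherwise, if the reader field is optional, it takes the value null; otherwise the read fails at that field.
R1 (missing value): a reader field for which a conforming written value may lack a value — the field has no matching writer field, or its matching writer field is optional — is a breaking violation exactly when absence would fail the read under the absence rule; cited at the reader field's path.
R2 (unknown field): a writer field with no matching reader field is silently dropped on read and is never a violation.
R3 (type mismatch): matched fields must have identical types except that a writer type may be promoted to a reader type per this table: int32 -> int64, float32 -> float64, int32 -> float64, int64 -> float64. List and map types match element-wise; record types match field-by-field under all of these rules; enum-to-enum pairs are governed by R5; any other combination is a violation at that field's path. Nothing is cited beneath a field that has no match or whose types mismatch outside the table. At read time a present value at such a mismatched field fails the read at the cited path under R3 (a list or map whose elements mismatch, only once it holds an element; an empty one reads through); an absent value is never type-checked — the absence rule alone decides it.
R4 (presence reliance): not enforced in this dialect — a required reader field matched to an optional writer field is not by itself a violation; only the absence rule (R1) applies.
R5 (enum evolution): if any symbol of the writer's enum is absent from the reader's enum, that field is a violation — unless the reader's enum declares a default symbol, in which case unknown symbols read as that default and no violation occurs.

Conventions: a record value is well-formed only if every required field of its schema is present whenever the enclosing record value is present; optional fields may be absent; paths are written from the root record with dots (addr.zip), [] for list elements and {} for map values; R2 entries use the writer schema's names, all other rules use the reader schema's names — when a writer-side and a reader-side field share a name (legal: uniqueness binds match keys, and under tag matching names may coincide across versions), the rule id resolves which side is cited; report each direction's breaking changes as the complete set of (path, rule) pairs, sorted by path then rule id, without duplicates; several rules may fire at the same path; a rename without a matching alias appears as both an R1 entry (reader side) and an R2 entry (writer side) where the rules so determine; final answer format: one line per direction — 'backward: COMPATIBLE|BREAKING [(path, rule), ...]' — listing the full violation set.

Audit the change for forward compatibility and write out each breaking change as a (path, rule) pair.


forward: BREAKING [(blob, R3)]

in Account below, arrows point writer -> reader
checking forward for Account: reader v1 against writer v2:
  Color -> Color, writer optional: status aligns to status
  map<string, bool> -> map<string, bool>, writer optional: attrs aligns to attrs
  Money -> Money, writer optional: geo aligns to geo
  int64 -> float64, writer optional: latitude aligns to latitude
  int32 -> bytes, writer optional: blob aligns to blob
  int32 -> int32, writer optional: duration aligns to duration
  int32 -> int32, writer required: age aligns to age
  int32 -> int32, writer required: geo.seq aligns to geo.seq
  bool -> bool, writer optional: geo.archived aligns to geo.archived
  int64 -> int64, writer required: geo.quantity aligns to geo.quantity
  bool -> bool, writer required: geo.verified aligns to geo.verified
  R3 fires at blob
  => forward verdict for Account: BREAKING, 1 violation(s)
remaining Account differences; none change what is asked:
  field latitude in record Account: type float64 changed to int64 -> its effect on Account is confined to the backward direction, not asked


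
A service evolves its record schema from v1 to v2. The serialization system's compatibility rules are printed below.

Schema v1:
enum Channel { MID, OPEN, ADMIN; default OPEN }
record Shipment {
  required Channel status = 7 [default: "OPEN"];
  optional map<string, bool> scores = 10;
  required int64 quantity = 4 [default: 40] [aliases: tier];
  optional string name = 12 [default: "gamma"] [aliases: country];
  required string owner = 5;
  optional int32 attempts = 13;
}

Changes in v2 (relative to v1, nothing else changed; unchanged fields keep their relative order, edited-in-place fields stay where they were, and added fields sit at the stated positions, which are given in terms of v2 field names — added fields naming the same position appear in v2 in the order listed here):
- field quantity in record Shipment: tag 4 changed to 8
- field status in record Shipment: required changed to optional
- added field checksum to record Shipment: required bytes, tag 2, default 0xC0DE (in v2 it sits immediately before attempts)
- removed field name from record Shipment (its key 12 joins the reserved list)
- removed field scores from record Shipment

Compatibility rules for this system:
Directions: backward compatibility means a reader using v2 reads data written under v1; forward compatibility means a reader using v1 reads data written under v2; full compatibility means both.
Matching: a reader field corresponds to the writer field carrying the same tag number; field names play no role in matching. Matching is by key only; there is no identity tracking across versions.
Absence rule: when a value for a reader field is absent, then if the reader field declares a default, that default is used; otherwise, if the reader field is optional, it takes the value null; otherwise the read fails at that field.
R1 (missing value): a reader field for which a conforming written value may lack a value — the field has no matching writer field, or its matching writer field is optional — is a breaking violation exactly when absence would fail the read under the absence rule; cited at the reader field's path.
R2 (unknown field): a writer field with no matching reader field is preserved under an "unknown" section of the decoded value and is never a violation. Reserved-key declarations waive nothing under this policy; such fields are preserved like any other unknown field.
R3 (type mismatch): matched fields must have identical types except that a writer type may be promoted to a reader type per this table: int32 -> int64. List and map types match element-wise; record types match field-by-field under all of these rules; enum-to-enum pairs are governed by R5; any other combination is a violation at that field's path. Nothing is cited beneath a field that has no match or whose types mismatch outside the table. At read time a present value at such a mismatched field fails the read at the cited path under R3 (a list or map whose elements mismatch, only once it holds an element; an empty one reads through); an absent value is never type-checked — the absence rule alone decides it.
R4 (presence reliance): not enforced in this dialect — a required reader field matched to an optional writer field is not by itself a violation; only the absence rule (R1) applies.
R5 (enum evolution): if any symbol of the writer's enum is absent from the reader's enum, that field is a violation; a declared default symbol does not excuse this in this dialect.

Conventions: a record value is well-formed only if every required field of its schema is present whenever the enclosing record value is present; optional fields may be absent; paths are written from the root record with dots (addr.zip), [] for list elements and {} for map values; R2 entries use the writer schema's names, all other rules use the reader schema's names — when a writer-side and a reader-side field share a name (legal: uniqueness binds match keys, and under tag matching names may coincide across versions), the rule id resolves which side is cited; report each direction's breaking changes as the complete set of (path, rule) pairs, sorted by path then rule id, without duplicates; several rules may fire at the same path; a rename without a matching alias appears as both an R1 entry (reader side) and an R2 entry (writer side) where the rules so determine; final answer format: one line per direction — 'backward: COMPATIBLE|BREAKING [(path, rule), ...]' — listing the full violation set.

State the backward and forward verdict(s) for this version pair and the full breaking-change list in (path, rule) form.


backward: COMPATIBLE []; forward: COMPATIBLE []

each type pair in Shipment: writer, then reader
backward pass over Shipment, reader schema v2, writer schema v1:
  status: Channel -> Channel, writer required; from status
  quantity has no writer counterpart
  owner: string -> string, writer required; from owner
  checksum has no writer counterpart
  attempts: int32 -> int32, writer optional; from attempts
  writer field scores has no reader counterpart
  writer field quantity has no reader counterpart
  writer field name has no reader counterpart
  nothing fires on Shipment: backward is COMPATIBLE
forward pass over Shipment, reader schema v1, writer schema v2:
  status: Channel -> Channel, writer optional; from status
  scores has no writer counterpart
  quantity has no writer counterpart
  name has no writer counterpart
  owner: string -> string, writer required; from owner
  attempts: int32 -> int32, writer optional; from attempts
  writer field quantity has no reader counterpart
  writer field checksum has no reader counterpart
  nothing fires on Shipment: forward is COMPATIBLE


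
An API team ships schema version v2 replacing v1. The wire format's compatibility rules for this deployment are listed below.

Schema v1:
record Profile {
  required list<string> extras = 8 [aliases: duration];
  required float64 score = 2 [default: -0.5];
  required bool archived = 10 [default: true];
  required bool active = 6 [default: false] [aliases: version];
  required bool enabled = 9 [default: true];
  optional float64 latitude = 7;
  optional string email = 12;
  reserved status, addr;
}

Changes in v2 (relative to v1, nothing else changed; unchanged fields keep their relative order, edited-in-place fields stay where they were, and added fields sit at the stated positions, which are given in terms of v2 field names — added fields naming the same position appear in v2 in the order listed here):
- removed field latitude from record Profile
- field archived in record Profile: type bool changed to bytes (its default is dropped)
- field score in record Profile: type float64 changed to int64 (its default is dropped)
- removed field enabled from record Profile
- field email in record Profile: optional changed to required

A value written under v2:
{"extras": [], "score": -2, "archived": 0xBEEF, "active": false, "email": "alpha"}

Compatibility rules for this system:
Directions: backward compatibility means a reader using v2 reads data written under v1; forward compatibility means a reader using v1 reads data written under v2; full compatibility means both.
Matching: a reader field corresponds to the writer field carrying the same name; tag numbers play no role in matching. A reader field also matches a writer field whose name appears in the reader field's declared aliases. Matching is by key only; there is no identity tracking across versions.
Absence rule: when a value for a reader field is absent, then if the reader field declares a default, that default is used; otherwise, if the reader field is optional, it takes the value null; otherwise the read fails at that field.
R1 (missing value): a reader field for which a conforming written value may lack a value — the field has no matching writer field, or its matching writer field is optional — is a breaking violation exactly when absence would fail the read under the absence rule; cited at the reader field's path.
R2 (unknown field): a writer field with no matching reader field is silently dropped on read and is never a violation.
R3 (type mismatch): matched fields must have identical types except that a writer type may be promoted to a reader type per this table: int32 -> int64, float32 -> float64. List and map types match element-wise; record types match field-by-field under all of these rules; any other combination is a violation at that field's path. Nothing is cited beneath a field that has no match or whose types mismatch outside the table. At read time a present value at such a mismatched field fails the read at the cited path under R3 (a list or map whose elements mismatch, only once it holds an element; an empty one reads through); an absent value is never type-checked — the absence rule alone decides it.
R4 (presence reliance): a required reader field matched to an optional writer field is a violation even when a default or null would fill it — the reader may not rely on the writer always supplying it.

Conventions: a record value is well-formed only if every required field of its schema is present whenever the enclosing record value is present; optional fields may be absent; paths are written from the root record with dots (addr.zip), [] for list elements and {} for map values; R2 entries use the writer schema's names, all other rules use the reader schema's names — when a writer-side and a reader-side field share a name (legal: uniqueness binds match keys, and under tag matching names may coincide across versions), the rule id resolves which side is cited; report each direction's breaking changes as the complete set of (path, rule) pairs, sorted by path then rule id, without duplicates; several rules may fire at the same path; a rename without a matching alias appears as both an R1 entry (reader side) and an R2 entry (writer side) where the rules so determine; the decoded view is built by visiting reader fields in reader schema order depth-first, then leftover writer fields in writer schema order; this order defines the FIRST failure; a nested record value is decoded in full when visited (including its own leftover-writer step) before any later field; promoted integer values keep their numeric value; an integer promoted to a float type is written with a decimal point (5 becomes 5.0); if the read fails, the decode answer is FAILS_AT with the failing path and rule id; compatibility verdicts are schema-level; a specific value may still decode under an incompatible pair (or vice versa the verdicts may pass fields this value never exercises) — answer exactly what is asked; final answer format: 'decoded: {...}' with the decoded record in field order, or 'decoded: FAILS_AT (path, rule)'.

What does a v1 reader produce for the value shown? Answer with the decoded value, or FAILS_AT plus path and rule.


the writer's type comes first in each Profile pair
decode (reader v1):
  extras := []
  read fails at score under R3
  => FAILS_AT (score, R3)
diffs on Profile not affecting the asked answer:
  removed field latitude from record Profile -> inert under this dialect — no rule fires on Profile and the result does not move
  field archived in record Profile: type bool changed to bytes (its default is dropped) -> changes Profile's schema-level verdicts only — the decode of this value is the same
  removed field enabled from record Profile -> inert under this dialect — no rule fires on Profile and the result does not move
  field email in record Profile: optional changed to required -> changes Profile's schema-level verdicts only — the decode of this value is the same

decoded: FAILS_AT (score, R3)


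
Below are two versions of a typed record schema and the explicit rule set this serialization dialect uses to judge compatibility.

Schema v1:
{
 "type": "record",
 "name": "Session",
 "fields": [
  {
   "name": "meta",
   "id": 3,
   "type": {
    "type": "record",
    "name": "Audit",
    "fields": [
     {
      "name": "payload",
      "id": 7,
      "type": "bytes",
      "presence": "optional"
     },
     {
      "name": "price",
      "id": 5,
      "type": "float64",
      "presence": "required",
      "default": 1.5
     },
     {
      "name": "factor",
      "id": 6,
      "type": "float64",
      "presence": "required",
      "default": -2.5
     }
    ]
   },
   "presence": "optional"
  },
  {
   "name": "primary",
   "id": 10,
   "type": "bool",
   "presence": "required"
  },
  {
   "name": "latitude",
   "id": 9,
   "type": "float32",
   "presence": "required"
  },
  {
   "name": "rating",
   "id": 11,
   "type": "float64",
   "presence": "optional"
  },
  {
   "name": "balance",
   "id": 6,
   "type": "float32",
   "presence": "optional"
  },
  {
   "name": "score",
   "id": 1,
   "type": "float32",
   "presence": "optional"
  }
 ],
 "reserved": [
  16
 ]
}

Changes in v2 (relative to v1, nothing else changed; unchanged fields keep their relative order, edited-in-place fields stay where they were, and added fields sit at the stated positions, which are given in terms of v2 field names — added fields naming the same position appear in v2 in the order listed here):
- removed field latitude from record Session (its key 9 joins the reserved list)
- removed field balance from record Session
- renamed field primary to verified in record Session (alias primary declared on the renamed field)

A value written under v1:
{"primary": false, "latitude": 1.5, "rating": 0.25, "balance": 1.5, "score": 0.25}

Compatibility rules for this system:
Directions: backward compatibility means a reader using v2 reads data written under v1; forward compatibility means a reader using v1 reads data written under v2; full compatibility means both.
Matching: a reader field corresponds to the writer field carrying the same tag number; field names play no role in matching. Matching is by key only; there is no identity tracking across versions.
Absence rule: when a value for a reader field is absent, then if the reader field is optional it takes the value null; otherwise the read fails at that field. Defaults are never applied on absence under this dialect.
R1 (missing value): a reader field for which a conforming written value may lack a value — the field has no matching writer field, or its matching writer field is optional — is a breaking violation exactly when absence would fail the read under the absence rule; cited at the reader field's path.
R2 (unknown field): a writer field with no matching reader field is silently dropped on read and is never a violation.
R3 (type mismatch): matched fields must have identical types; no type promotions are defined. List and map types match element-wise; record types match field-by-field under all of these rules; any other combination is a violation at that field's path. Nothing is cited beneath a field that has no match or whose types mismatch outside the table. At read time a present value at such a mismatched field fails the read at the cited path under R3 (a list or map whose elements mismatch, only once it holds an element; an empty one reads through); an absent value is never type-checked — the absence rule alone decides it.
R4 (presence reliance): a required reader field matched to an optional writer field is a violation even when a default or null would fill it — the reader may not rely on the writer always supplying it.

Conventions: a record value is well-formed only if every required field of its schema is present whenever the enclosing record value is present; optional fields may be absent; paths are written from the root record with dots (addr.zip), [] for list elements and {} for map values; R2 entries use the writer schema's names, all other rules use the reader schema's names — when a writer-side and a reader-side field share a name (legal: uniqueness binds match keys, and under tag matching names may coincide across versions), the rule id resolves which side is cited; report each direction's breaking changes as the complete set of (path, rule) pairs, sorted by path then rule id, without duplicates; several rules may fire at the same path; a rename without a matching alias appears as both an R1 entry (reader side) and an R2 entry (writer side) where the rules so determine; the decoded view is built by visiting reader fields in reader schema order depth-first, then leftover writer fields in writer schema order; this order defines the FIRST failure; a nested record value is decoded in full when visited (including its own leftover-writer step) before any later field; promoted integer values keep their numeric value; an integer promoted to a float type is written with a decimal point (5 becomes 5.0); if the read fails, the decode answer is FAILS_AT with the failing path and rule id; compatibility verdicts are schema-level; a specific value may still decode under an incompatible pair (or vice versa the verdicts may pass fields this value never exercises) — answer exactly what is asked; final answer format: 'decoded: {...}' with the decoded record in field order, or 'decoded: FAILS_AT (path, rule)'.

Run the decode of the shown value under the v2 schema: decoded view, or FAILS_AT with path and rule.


decoded: {"meta": null, "verified": false, "rating": 0.25, "score": 0.25}

arrows below run writer -> reader for Session
decode walk for Session under reader schema v2:
  meta := null (missing; optional => null)
  verified := false (from writer primary)
  rating := 0.25
  score := 0.25
  writer latitude: no reader field; dropped
  writer balance: no reader field; dropped
  => decoded: {"meta": null, "verified": false, "rating": 0.25, "score": 0.25}
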